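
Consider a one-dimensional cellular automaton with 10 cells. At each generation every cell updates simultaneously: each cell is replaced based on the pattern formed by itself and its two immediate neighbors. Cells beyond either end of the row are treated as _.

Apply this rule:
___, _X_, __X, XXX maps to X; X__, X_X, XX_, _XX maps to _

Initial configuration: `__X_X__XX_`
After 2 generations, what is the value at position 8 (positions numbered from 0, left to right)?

XXX_X_X___
_X__X_X_XX
position 8 holds X

X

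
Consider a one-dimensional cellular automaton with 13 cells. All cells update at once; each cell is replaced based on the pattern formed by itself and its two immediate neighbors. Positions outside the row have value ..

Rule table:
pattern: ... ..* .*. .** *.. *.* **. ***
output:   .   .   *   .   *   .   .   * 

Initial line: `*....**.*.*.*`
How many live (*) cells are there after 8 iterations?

**......*.*.*
..*.....*.*.*
..**....*.*.*
....*...*.*.*
....**..*.*.*
......*.*.*.*
......*.*.*.*  (fixed point — unchanged through iteration 8)
count of *: 4

4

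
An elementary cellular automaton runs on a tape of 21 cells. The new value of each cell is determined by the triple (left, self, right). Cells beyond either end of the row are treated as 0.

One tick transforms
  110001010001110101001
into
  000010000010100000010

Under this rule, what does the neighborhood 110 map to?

At position 1 the neighborhood is 110; the next row has 0 there.

0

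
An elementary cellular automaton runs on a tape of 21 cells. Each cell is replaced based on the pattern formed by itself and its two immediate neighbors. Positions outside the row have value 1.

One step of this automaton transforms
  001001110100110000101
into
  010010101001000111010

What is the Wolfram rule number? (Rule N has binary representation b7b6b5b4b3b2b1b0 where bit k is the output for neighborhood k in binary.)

position 6: 111 → 1  (bit 7 = 1)
position 7: 110 → 0  (bit 6 = 0)
position 8: 101 → 1  (bit 5 = 1)
position 0: 100 → 0  (bit 4 = 0)
position 5: 011 → 0  (bit 3 = 0)
position 2: 010 → 0  (bit 2 = 0)
position 1: 001 → 1  (bit 1 = 1)
position 15: 000 → 1  (bit 0 = 1)
bits b7..b0 = 10100011 = 163

163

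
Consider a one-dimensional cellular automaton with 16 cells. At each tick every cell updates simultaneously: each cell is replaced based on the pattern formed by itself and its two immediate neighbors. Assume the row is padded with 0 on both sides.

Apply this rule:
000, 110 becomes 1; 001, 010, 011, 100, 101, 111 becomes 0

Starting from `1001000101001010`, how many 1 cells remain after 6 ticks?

0000010000000000
1111000111111111
0001010000000001
1100000111111100
0101110000000101
0000010111110000
count of 1: 6

6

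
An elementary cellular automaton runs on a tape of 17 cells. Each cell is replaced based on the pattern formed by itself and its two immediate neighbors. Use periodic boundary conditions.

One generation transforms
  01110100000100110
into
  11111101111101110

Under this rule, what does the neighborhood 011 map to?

1

At position 1 the neighborhood is 011; the next row has 1 there.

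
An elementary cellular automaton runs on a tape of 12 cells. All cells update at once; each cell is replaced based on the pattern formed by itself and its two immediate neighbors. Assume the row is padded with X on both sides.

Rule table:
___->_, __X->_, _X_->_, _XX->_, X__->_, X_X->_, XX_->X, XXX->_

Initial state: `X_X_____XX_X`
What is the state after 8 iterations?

X___________

iteration 1: X________X__
iteration 2: X___________
iteration 3: X___________  (fixed point — unchanged through iteration 8)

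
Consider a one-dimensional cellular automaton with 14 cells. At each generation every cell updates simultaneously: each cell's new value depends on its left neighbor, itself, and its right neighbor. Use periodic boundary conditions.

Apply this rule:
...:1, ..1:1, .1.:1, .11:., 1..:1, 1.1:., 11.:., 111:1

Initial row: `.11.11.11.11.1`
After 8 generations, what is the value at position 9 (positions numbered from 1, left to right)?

.............1
11111111111111
11111111111111  (fixed point — unchanged through generation 8)
position 9 holds 1

1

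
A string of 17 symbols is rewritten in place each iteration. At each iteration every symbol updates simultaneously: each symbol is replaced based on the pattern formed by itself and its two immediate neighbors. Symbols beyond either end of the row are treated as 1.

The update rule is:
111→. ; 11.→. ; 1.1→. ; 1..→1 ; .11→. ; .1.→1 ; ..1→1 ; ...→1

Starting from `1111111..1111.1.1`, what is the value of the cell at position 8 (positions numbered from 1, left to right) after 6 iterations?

.

.......11.....1..
1111111..11111111
.......11........
1111111..11111111  (repeats iteration 2; period 2)
iteration 6: 1111111..11111111
position 8 holds .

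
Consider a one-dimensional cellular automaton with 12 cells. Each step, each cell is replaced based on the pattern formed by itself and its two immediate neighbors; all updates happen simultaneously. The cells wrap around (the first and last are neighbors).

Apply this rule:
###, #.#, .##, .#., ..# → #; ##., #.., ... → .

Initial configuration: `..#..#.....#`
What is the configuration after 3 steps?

step 1: .##.##....##
step 2: ##.##....##.
step 3: #.##....##.#

#.##....##.#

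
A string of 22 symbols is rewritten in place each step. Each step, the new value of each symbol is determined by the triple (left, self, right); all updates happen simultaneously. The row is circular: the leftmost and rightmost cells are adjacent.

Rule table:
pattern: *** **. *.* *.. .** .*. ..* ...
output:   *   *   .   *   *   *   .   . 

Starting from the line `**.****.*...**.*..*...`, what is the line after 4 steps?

step 1: **.****.**..**.**.**..
step 2: **.****.***.**.**.***.
step 3: **.****.***.**.**.***.  (fixed point — unchanged through step 4)

**.****.***.**.**.***.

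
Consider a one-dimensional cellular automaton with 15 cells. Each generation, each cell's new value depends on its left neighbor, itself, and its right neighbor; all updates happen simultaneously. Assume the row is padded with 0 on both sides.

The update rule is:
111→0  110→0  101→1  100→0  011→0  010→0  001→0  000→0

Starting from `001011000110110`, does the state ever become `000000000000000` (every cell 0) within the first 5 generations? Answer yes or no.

generation 1: 000100000001000
generation 2: 000000000000000
all cells are 0 at generation 2

yes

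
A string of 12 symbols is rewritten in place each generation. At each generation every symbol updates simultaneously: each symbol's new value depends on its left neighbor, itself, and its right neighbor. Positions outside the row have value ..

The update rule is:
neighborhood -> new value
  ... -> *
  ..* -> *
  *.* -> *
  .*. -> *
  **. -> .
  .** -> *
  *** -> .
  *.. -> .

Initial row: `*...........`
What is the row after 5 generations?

generation 1: *.**********
generation 2: ***.........
generation 3: *...********
generation 4: *.***.......
generation 5: ***...******

***...******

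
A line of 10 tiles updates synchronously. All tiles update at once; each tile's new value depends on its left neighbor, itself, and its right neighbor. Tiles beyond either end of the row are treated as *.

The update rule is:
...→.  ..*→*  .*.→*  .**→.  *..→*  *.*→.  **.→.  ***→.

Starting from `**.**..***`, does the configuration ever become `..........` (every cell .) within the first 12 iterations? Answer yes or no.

.....**...
*...*..*.*
.*.*****..
.*......**
.**....*..
...*..****
*.****....
......*..*
*....****.
.*..*.....
.*****...*
......*.*.
iteration 12 is ......*.*., still not uniform .

no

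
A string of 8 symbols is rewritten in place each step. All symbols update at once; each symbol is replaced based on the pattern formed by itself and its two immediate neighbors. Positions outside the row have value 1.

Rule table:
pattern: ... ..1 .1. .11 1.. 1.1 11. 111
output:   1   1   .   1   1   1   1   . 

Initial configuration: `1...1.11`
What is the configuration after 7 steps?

1111.11.
...11111
1111....
...11111  (repeats step 2; period 2)
step 7: 1111....

1111....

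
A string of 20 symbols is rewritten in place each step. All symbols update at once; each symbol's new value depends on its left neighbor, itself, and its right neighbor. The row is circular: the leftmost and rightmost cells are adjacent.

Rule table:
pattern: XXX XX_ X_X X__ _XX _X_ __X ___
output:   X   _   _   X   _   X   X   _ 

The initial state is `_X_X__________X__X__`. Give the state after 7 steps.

_X__XXXX_XX___X___XX

XX_XX________XXXXXX_
_____X______X_XXXX__
____XXX____XX__XX_X_
___X_X_X__X__XX___XX
X_XX_X_XXXXXX__X_X__
X____X__XXXX_XXX_XXX
_X__XXXX_XX___X___XX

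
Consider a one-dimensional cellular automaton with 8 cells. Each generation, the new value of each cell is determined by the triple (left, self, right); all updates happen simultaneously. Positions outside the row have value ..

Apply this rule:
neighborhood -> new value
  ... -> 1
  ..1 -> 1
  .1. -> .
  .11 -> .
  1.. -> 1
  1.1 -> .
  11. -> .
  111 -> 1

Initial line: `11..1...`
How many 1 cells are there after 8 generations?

5

..11.111
11....1.
..1111.1
11.11...
.....111
11111.1.
.111...1
1.1.111.
count of 1: 5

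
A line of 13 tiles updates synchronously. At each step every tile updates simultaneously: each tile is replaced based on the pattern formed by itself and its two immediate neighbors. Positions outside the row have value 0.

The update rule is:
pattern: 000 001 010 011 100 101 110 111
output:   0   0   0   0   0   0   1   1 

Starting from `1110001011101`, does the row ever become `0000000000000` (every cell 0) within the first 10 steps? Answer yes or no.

yes

0110000001100
0010000000100
0000000000000
all cells are 0 at step 3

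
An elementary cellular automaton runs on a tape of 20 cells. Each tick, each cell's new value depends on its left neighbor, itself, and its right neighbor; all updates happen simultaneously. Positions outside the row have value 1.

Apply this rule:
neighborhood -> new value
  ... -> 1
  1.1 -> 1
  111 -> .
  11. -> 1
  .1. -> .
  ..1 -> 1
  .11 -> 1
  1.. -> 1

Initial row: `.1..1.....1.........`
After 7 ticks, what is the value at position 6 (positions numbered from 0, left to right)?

1.11.11111.111111111
111111...111........
.....11111.111111111
111111...111........  (repeats tick 2; period 2)
tick 7: .....11111.111111111
position 6 holds 1

1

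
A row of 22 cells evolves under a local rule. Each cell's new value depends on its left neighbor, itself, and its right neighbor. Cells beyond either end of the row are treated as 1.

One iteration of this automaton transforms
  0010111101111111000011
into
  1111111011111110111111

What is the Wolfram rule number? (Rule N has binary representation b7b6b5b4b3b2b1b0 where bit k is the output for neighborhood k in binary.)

position 5: 111 → 1  (bit 7 = 1)
position 7: 110 → 0  (bit 6 = 0)
position 3: 101 → 1  (bit 5 = 1)
position 0: 100 → 1  (bit 4 = 1)
position 4: 011 → 1  (bit 3 = 1)
position 2: 010 → 1  (bit 2 = 1)
position 1: 001 → 1  (bit 1 = 1)
position 17: 000 → 1  (bit 0 = 1)
bits b7..b0 = 10111111 = 191

191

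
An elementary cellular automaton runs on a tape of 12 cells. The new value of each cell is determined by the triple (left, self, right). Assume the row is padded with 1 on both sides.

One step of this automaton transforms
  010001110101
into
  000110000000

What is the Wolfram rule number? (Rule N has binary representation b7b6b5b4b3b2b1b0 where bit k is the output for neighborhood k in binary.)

3

position 6: 111 → 0  (bit 7 = 0)
position 7: 110 → 0  (bit 6 = 0)
position 0: 101 → 0  (bit 5 = 0)
position 2: 100 → 0  (bit 4 = 0)
position 5: 011 → 0  (bit 3 = 0)
position 1: 010 → 0  (bit 2 = 0)
position 4: 001 → 1  (bit 1 = 1)
position 3: 000 → 1  (bit 0 = 1)
bits b7..b0 = 00000011 = 3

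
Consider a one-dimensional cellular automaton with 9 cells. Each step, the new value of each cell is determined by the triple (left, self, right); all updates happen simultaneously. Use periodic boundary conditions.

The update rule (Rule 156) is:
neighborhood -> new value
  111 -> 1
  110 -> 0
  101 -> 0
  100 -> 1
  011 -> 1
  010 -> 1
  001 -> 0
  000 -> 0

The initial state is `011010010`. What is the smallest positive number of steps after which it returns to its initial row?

2

step 1: 010011011
step 2: 011010010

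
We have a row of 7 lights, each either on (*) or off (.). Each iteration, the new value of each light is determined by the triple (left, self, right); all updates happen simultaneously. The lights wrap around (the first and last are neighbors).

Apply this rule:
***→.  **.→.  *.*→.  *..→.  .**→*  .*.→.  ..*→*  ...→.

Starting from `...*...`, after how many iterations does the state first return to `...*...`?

7

..*....
.*.....
*......
......*
.....*.
....*..
...*...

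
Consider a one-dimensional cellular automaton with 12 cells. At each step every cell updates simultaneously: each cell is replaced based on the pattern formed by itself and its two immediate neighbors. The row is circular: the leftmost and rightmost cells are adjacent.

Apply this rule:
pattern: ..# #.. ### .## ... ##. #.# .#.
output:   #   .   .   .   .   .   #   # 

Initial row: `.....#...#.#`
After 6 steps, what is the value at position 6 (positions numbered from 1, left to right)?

....##..####
...#...#....
..##..##....
.#...#......
##..##......
...#.......#
position 6 holds .

.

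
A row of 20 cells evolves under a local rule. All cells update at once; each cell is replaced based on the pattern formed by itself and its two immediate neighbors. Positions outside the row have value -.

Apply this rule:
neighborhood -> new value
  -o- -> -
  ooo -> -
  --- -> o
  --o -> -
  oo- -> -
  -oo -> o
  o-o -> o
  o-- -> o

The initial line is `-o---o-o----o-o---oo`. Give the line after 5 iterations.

iteration 1: --oo--o-ooo--o-oo-o-
iteration 2: o-o-o--oo--o--oo-o-o
iteration 3: -o-o-o-o-o--o-o-o-o-
iteration 4: --o-o-o-o-o--o-o-o-o
iteration 5: o--o-o-o-o-o--o-o-o-

o--o-o-o-o-o--o-o-o-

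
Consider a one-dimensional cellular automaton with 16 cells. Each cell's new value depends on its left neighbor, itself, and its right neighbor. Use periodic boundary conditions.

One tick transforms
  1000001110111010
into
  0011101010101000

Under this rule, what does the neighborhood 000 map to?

1

At position 2 the neighborhood is 000; the next row has 1 there.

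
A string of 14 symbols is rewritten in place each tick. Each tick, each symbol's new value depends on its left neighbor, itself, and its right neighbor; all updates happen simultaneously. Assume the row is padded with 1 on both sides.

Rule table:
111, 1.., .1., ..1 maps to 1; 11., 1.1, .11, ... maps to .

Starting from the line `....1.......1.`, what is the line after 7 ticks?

1.1.11..1.11.1

1..111.....11.
.11.1.1...1...
....1.11.111.1
1..11.....1...
.11..1...111.1
...1111.1.1...
1.1.11..1.11.1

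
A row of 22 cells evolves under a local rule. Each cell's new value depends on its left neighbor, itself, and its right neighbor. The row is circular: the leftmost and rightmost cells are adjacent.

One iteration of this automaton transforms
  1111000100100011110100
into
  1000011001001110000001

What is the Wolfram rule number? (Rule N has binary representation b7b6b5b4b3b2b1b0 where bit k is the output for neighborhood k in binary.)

11

position 1: 111 → 0  (bit 7 = 0)
position 3: 110 → 0  (bit 6 = 0)
position 18: 101 → 0  (bit 5 = 0)
position 4: 100 → 0  (bit 4 = 0)
position 0: 011 → 1  (bit 3 = 1)
position 7: 010 → 0  (bit 2 = 0)
position 6: 001 → 1  (bit 1 = 1)
position 5: 000 → 1  (bit 0 = 1)
bits b7..b0 = 00001011 = 11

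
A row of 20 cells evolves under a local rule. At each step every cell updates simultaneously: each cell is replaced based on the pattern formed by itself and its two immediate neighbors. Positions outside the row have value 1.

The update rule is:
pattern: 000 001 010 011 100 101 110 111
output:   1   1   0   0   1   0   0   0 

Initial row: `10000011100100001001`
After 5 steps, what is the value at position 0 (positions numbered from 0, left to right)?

1

01111100011011110110
00000011100000000000
11111100011111111111
00000011100000000000  (repeats step 2; period 2)
step 5: 11111100011111111111
position 0 holds 1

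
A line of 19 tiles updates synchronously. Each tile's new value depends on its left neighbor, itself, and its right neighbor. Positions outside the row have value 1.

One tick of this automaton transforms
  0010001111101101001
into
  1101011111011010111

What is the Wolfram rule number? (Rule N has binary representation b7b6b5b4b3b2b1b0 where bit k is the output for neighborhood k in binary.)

position 7: 111 → 1  (bit 7 = 1)
position 10: 110 → 0  (bit 6 = 0)
position 11: 101 → 1  (bit 5 = 1)
position 0: 100 → 1  (bit 4 = 1)
position 6: 011 → 1  (bit 3 = 1)
position 2: 010 → 0  (bit 2 = 0)
position 1: 001 → 1  (bit 1 = 1)
position 4: 000 → 0  (bit 0 = 0)
bits b7..b0 = 10111010 = 186

186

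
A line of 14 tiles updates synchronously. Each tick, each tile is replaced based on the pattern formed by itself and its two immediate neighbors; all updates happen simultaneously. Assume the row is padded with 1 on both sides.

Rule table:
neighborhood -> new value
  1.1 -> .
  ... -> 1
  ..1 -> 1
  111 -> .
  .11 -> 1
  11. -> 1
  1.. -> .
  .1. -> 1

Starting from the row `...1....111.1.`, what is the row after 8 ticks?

.1.1.1.11.1.1.

tick 1: .111.1111.1.1.
tick 2: .1.1.1..1.1.1.
tick 3: .1.1.1.11.1.1.
tick 4: .1.1.1.11.1.1.  (fixed point — unchanged through tick 8)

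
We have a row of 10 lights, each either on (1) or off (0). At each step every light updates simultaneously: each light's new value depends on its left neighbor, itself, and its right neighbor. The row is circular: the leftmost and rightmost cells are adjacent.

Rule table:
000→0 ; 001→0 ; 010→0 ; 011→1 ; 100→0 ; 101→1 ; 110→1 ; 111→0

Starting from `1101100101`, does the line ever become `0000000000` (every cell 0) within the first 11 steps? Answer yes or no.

yes

0111100011
1100100011
0100000010
0000000000
all cells are 0 at step 4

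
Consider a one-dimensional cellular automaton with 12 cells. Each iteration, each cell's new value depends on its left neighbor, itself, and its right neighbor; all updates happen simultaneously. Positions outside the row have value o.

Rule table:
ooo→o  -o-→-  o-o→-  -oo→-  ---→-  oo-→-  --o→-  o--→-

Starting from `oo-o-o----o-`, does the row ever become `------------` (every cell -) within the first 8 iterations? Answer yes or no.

yes

iteration 1: o-----------
iteration 2: ------------
all cells are - at iteration 2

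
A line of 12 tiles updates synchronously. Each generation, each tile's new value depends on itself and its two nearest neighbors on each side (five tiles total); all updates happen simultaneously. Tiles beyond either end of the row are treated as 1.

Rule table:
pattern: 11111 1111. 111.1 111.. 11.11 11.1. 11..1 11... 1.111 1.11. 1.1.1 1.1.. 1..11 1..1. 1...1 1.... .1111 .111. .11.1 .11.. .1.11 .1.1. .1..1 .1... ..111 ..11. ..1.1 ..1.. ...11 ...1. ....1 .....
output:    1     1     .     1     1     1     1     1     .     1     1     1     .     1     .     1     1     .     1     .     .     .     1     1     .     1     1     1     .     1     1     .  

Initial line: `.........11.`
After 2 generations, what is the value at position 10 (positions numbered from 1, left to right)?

generation 1: 11.....1.111
generation 2: 1111.111..11
position 10 holds .

.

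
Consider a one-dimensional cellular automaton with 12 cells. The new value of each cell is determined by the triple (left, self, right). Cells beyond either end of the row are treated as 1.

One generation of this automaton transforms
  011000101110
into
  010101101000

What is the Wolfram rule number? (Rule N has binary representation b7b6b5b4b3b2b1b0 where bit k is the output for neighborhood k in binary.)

30

position 9: 111 → 0  (bit 7 = 0)
position 2: 110 → 0  (bit 6 = 0)
position 0: 101 → 0  (bit 5 = 0)
position 3: 100 → 1  (bit 4 = 1)
position 1: 011 → 1  (bit 3 = 1)
position 6: 010 → 1  (bit 2 = 1)
position 5: 001 → 1  (bit 1 = 1)
position 4: 000 → 0  (bit 0 = 0)
bits b7..b0 = 00011110 = 30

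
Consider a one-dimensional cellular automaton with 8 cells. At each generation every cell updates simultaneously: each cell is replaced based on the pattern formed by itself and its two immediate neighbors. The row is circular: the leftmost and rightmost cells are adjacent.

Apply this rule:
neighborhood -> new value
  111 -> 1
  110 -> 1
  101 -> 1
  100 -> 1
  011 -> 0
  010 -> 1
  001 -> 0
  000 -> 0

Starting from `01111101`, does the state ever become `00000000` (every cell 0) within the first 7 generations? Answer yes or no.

10111111
11011111
11101111
11110111
11111011
11111101
11111110
generation 7 is 11111110, still not uniform 0

no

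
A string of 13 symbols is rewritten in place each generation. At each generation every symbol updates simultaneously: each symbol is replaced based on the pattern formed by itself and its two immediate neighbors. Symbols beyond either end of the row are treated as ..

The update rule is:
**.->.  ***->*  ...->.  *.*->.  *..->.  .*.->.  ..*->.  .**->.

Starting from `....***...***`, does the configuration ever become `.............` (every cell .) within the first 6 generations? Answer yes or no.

yes

generation 1: .....*.....*.
generation 2: .............
all cells are . at generation 2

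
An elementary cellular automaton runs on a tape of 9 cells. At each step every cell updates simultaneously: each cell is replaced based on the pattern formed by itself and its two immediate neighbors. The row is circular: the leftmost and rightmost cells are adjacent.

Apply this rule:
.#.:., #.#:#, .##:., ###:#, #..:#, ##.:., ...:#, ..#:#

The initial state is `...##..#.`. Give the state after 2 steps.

##.##..#.

step 1: ###..##.#
step 2: ##.##..#.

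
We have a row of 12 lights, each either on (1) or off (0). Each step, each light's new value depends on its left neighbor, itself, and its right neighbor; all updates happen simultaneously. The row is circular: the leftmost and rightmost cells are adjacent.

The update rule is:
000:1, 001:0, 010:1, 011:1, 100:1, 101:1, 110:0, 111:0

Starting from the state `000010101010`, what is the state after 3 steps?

110101111111

111011111111
000110000000
110101111111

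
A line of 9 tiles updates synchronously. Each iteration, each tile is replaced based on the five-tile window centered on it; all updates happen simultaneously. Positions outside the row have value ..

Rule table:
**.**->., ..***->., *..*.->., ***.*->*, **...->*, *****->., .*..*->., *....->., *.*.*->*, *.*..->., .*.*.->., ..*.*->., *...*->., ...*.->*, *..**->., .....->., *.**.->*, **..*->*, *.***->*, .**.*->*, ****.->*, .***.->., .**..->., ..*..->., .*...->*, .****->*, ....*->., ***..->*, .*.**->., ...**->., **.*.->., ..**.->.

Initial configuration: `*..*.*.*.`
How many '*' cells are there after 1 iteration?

.....*..*
count of *: 2

2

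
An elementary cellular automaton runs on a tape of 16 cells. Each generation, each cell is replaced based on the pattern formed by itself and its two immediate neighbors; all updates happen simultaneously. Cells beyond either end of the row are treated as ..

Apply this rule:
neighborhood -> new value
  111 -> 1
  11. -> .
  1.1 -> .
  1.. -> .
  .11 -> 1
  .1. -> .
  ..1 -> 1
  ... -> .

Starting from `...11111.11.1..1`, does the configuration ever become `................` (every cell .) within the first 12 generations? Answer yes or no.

..11111..1....1.
.11111..1....1..
11111..1....1...
1111..1....1....
111..1....1.....
11..1....1......
1..1....1.......
..1....1........
.1....1.........
1....1..........
....1...........
...1............
generation 12 is ...1............, still not uniform .

no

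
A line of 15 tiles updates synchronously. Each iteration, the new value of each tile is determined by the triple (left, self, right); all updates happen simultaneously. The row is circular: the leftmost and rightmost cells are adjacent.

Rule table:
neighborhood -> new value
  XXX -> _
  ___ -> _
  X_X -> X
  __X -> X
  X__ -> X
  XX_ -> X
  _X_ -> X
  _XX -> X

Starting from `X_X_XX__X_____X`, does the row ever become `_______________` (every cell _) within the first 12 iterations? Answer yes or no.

yes

XXXXXXXXXX___XX
_________XX_XX_
________XXXXXXX
X______XX_____X
XX____XXXX___XX
_XX__XX__XX_XX_
XXXXXXXXXXXXXXX
_______________
all cells are _ at iteration 8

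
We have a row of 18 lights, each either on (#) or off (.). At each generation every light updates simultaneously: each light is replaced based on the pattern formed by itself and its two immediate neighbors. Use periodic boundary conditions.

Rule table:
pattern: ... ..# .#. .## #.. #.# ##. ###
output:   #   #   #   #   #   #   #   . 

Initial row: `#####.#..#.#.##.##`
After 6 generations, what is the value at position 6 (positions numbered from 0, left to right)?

....#############.
#####...........##
....#############.  (repeats generation 1; period 2)
generation 6: #####...........##
position 6 holds .

.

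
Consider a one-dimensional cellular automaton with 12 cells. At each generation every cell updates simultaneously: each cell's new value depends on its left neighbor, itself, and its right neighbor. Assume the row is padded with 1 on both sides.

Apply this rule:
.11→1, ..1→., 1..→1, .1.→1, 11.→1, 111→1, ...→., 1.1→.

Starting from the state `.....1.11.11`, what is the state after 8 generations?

1....1.11.11
11...1.11.11
111..1.11.11
1111.1.11.11
1111.1.11.11  (fixed point — unchanged through generation 8)

1111.1.11.11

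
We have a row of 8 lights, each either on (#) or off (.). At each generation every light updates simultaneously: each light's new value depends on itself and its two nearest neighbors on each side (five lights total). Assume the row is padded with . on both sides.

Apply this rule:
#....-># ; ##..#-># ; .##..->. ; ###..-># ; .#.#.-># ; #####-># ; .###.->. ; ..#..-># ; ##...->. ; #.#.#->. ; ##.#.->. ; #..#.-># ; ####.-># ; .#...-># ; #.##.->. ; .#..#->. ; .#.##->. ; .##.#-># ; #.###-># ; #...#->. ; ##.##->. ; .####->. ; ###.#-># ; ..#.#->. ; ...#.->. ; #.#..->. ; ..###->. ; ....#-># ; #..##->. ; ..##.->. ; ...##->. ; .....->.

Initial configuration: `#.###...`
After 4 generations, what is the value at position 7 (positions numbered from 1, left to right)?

..#.#.#.
#..#.#.#
#.#.#.#.
.#.#.#.#
position 7 holds .

.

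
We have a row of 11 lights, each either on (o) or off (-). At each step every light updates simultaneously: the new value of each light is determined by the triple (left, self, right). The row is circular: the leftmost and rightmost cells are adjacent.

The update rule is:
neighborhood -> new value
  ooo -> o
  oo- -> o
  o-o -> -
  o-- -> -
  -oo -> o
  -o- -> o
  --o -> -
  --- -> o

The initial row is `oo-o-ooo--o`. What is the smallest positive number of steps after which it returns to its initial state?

oo-o-ooo--o

1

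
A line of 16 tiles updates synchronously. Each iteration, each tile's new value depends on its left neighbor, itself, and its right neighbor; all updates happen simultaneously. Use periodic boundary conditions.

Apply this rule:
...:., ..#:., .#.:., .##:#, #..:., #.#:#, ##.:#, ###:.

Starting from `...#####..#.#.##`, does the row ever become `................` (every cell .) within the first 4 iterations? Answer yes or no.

no

...#...#...#.###
............##.#
............###.
............#.#.
iteration 4 is ............#.#., still not uniform .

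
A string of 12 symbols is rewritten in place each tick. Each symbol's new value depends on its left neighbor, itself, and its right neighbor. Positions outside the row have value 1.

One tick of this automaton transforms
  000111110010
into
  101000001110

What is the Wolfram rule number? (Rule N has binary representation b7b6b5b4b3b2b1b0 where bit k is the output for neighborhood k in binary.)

22

position 4: 111 → 0  (bit 7 = 0)
position 7: 110 → 0  (bit 6 = 0)
position 11: 101 → 0  (bit 5 = 0)
position 0: 100 → 1  (bit 4 = 1)
position 3: 011 → 0  (bit 3 = 0)
position 10: 010 → 1  (bit 2 = 1)
position 2: 001 → 1  (bit 1 = 1)
position 1: 000 → 0  (bit 0 = 0)
bits b7..b0 = 00010110 = 22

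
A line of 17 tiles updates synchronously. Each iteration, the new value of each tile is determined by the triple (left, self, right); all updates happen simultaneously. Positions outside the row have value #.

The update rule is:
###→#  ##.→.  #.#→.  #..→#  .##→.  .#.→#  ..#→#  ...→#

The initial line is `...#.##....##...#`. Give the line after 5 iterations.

...##########...#

####...####..###.
###.###.##.##.#..
##...#........###
#.############.##
...##########...#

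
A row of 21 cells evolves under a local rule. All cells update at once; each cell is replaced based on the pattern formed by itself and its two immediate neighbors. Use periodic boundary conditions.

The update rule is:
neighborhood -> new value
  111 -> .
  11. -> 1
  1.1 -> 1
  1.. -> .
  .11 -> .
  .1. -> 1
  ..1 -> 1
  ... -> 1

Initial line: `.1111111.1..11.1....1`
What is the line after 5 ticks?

tick 1: 1......111.1.111.1111
tick 2: 1.11111..1111..11....
tick 3: 11....1.1...1.1.1.111
tick 4: .1.111111.11111111...
tick 5: 111.....11.......1.11

111.....11.......1.11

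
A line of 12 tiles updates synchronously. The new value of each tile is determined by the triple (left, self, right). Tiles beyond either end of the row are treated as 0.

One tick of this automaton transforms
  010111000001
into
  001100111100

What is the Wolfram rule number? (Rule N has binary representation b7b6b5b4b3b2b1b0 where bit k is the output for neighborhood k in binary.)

57

position 4: 111 → 0  (bit 7 = 0)
position 5: 110 → 0  (bit 6 = 0)
position 2: 101 → 1  (bit 5 = 1)
position 6: 100 → 1  (bit 4 = 1)
position 3: 011 → 1  (bit 3 = 1)
position 1: 010 → 0  (bit 2 = 0)
position 0: 001 → 0  (bit 1 = 0)
position 7: 000 → 1  (bit 0 = 1)
bits b7..b0 = 00111001 = 57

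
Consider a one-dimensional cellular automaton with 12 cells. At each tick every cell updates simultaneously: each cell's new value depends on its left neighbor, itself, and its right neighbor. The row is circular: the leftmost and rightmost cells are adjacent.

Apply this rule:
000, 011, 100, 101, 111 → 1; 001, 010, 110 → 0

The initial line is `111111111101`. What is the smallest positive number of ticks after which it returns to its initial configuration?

tick 1: 111111111011
tick 2: 111111110111
tick 3: 111111101111
tick 4: 111111011111
tick 5: 111110111111
tick 6: 111101111111
tick 7: 111011111111
tick 8: 110111111111
tick 9: 101111111111
tick 10: 011111111111
tick 11: 111111111110
tick 12: 111111111101

12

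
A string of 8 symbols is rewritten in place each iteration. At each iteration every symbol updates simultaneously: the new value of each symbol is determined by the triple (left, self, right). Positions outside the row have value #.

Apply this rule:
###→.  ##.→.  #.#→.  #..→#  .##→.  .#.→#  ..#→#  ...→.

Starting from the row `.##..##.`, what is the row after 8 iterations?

#......#

...##...
#.#..#.#
..####..
##....##
..#..#..
########
........
#......#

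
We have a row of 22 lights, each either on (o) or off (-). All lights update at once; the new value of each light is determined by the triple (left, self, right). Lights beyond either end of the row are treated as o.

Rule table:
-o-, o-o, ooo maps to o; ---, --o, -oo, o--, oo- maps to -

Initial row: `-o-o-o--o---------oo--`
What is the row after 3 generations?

oooooo--o-------------
ooooo---o-------------
oooo----o-------------

oooo----o-------------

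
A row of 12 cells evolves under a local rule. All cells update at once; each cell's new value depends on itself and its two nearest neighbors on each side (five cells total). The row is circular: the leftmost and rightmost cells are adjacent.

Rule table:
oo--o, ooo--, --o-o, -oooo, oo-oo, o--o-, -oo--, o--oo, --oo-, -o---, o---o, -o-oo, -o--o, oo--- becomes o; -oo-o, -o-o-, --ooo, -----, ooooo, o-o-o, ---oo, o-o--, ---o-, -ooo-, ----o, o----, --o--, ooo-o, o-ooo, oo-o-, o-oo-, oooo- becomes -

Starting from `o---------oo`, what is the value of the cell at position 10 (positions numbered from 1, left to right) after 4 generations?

generation 1: oo----------
generation 2: ooo---------
generation 3: --oo--------
generation 4: --ooo-------
position 10 holds -

-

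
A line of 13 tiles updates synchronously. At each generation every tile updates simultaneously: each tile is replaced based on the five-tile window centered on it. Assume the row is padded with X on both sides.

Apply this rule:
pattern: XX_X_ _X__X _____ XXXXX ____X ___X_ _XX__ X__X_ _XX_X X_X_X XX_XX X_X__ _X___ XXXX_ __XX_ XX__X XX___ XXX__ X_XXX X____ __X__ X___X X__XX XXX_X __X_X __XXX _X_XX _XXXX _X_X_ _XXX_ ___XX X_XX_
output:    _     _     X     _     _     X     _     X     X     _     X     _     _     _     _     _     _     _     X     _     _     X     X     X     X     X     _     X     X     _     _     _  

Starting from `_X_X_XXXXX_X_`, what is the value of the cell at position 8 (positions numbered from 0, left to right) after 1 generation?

generation 1: __X__XX__X___
position 8 holds _

_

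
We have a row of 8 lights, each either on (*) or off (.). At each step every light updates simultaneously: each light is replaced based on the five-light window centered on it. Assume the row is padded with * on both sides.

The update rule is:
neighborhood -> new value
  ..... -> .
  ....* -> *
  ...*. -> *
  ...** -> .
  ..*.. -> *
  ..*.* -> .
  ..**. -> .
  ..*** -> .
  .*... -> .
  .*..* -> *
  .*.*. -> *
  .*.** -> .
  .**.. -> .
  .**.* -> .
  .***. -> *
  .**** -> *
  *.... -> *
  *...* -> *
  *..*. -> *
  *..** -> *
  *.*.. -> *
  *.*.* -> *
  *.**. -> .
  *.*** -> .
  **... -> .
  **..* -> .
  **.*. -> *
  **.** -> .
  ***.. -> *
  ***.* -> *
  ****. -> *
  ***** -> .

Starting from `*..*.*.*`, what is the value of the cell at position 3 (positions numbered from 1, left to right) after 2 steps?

step 1: *.*.**..
step 2: ***....*
position 3 holds *

*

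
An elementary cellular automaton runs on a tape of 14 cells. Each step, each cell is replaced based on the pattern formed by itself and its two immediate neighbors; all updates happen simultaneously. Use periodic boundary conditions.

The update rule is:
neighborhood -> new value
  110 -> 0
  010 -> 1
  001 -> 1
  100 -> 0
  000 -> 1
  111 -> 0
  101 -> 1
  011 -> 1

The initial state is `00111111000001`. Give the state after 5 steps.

step 1: 01100000011111
step 2: 11001111110000
step 3: 10011000000111
step 4: 00110011111100
step 5: 11100110000001

11100110000001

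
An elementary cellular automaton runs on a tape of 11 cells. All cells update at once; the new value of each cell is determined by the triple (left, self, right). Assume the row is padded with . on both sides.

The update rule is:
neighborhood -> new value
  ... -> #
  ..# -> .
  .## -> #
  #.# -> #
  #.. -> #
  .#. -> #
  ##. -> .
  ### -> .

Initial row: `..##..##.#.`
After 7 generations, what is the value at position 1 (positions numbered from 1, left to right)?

generation 1: #.#.#.#.###
generation 2: #########..
generation 3: #........##
generation 4: ########.#.
generation 5: #.......###
generation 6: #######.#..
generation 7: #......####
position 1 holds #

#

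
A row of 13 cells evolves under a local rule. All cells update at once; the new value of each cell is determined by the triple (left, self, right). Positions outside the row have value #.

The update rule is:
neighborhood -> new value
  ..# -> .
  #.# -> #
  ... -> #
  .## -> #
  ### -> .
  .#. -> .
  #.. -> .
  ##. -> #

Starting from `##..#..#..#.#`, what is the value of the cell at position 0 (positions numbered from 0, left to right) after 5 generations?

.#.........##
#..#######.#.
#..#.....##.#
#....###.####
#.##.#.###...
position 0 holds #

#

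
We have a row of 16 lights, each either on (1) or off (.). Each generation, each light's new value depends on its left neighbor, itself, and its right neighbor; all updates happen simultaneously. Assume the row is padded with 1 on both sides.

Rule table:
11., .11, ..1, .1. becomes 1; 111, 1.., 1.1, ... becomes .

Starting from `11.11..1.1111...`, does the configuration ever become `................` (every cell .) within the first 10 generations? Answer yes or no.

generation 1: .1.11.11.1..1..1
generation 2: .1.11.11.1.11.11
generation 3: .1.11.11.1.11.1.
generation 4: .1.11.11.1.11.1.  (fixed point — unchanged through generation 10)
generation 10 is .1.11.11.1.11.1., still not uniform .

no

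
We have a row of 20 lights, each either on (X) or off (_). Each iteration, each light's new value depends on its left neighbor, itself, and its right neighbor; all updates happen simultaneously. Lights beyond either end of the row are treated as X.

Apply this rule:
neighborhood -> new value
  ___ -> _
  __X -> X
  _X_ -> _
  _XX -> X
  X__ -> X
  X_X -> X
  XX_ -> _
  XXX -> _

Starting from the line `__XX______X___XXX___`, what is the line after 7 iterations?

X_XX_X_XX_XX_XX_XX_X

iteration 1: XXX_X____X_X_XX__X_X
iteration 2: ___X_X__X_X_XX_XX_XX
iteration 3: X_X_X_XX_X_XX_XX_XX_
iteration 4: _X_X_XX_X_XX_XX_XX_X
iteration 5: X_X_XX_X_XX_XX_XX_XX
iteration 6: _X_XX_X_XX_XX_XX_XX_
iteration 7: X_XX_X_XX_XX_XX_XX_X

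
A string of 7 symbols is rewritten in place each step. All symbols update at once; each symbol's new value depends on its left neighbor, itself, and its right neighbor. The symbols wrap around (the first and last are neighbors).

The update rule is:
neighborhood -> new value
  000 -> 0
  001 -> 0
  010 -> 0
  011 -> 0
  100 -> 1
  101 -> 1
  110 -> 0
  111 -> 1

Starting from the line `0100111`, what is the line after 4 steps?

step 1: 1010010
step 2: 0101001
step 3: 1010100
step 4: 0101010

0101010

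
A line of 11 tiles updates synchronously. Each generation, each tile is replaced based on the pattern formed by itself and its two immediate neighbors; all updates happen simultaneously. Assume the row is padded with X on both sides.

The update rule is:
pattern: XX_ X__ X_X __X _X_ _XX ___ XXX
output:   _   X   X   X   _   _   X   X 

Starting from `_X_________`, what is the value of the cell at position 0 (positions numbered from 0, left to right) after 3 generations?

X

X_XXXXXXXXX
_X_XXXXXXXX
X_X_XXXXXXX
position 0 holds X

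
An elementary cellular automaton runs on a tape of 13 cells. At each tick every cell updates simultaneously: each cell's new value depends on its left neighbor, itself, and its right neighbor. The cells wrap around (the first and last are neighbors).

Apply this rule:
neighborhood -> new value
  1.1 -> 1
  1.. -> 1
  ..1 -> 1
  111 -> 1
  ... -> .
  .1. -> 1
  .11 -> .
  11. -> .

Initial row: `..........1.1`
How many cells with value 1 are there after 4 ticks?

tick 1: 1........1111
tick 2: .1......1.111
tick 3: 111....111.1.
tick 4: .1.1..1.1.111
count of 1: 7

7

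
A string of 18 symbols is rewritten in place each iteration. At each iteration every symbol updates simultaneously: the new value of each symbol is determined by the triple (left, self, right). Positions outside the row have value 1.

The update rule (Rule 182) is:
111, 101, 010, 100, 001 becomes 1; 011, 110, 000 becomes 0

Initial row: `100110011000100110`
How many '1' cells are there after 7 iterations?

11

011001100101111001
100110011110110110
011001101101001001
100110010011111110
011001111101111101
100110111010111010
011001010111010111
count of 1: 11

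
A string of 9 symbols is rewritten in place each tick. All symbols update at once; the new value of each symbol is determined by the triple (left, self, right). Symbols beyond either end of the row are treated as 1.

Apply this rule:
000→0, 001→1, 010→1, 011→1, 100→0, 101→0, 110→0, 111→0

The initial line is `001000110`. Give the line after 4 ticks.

011001100
010011001
010110011
010100110

010100110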